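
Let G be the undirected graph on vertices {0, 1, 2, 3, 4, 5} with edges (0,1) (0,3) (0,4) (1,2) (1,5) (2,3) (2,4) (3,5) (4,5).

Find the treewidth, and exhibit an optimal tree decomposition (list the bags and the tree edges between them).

The largest bag has 4 vertices, giving width 3; this decomposition certifies tw(G) ≤ 3. For the lower bound: the 4 vertex sets {0,3}, {2,4}, {5}, {1} are disjoint, each induces a connected subgraph, and every pair is joined by at least one edge of G. Contracting each set to a single vertex therefore yields K_{4} as a minor, and since treewidth is minor-monotone, tw(G) ≥ tw(K_{4}) = 3. Therefore the treewidth is 3.

Treewidth 3.
One optimal decomposition is:
Bags: B1 = {0, 2, 3, 5}  B2 = {0, 2, 4, 5}  B3 = {0, 1, 2, 5}
Tree: B1–B2, B2–B3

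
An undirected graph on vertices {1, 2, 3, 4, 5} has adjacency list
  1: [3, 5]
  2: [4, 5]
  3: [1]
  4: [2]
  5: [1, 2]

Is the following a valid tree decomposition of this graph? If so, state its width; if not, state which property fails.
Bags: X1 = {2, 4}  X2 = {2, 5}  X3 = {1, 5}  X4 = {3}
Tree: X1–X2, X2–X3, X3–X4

A tree decomposition must satisfy three properties: every vertex lies in some bag; for every edge, both endpoints lie together in some bag; and for every vertex, the bags containing it form a connected subtree. Here edge (1,3) lies in no bag, so the decomposition is invalid.

No — edge (1,3) lies in no bag.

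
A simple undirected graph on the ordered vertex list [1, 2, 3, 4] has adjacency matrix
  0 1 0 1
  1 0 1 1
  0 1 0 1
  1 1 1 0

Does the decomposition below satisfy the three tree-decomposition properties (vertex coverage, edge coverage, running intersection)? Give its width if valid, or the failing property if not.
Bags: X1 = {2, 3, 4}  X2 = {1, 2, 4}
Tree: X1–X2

Yes; width 2.

Every vertex of G appears in some bag (union = {1, 2, 3, 4}); every edge is covered by a bag; and for each vertex v the set of bags containing v is connected in the bag tree. The decomposition is therefore valid. The largest bag has 3 vertices, so the width is 2.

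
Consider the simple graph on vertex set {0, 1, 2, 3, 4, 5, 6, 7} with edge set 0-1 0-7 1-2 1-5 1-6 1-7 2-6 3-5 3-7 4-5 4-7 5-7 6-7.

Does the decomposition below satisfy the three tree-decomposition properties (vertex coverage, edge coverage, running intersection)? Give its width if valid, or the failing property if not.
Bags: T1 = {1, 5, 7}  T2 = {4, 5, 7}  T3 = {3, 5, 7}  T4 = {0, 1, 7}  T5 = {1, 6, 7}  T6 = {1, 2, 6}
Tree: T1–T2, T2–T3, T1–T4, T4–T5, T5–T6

Every vertex of G appears in some bag (union = {0, 1, 2, 3, 4, 5, 6, 7}); every edge is covered by a bag; and for each vertex v the set of bags containing v is connected in the bag tree. The decomposition is therefore valid. The largest bag has 3 vertices, so the width is 2.

Yes; width 2.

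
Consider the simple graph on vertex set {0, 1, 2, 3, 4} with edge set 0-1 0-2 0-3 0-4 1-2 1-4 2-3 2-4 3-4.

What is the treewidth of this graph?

A width-3 tree decomposition is:
Bags: B1 = {0, 1, 2, 4}  B2 = {0, 2, 3, 4}
Tree: B1–B2
Each bag holds 4 vertices, so the decomposition has width 3, which upper-bounds the treewidth. For the lower bound, the 4 vertices {0, 1, 2, 4} are pairwise adjacent, and any tree decomposition puts a clique entirely inside one bag — forcing width ≥ 3. Combining the bounds, tw(G) = 3.

3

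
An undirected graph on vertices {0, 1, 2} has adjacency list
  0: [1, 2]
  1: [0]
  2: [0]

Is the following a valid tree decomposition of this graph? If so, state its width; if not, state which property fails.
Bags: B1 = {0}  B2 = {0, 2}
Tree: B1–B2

No — vertex 1 appears in no bag.

A tree decomposition must satisfy three properties: every vertex lies in some bag; for every edge, both endpoints lie together in some bag; and for every vertex, the bags containing it form a connected subtree. Here vertex 1 appears in no bag, so the decomposition is invalid.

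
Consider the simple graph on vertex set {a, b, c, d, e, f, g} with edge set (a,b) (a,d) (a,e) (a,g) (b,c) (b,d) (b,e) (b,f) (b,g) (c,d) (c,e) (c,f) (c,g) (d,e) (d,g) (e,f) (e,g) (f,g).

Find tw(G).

4

A width-4 tree decomposition is:
Bags: B1 = {a, b, d, e, g}  B2 = {b, c, d, e, g}  B3 = {b, c, e, f, g}
Tree: B1–B2, B2–B3
The largest bag has 5 vertices, giving width 4; this decomposition certifies tw(G) ≤ 4. For the lower bound, the 5 vertices {b, c, d, e, g} are pairwise adjacent, and any tree decomposition puts a clique entirely inside one bag — forcing width ≥ 4. Hence tw(G) = 4 exactly.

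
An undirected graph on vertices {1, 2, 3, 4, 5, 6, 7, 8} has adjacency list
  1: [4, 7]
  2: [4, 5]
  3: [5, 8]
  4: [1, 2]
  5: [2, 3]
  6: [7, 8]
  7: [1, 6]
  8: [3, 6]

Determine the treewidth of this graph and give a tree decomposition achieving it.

Every bag has size at most 3, so the width is 3 − 1 = 2 and tw(G) ≤ 2. For the lower bound, G contains the cycle 1–7–6–8–3–5–2–4–1, so G is not a forest; only forests have treewidth ≤ 1, hence tw(G) ≥ 2. The upper and lower bounds meet at 2, so that is the treewidth.

Treewidth 2.
One optimal decomposition is:
Bags: B1 = {1, 6, 7}  B2 = {1, 6, 8}  B3 = {1, 3, 8}  B4 = {1, 3, 5}  B5 = {1, 2, 5}  B6 = {1, 2, 4}
Tree: B1–B2, B2–B3, B3–B4, B4–B5, B5–B6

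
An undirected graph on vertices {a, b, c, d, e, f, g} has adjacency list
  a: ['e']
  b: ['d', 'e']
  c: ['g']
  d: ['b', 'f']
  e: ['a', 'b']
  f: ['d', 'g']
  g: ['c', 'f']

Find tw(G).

A width-1 tree decomposition is:
Bags: B1 = {a, e}  B2 = {b, e}  B3 = {b, d}  B4 = {d, f}  B5 = {f, g}  B6 = {c, g}
Tree: B1–B2, B2–B3, B3–B4, B4–B5, B5–B6
The largest bag has 2 vertices, giving width 1; this decomposition certifies tw(G) ≤ 1. Since G has at least one edge (e.g. a–e), it is not an edgeless graph, so tw(G) ≥ 1. The upper and lower bounds meet at 1, so that is the treewidth.

1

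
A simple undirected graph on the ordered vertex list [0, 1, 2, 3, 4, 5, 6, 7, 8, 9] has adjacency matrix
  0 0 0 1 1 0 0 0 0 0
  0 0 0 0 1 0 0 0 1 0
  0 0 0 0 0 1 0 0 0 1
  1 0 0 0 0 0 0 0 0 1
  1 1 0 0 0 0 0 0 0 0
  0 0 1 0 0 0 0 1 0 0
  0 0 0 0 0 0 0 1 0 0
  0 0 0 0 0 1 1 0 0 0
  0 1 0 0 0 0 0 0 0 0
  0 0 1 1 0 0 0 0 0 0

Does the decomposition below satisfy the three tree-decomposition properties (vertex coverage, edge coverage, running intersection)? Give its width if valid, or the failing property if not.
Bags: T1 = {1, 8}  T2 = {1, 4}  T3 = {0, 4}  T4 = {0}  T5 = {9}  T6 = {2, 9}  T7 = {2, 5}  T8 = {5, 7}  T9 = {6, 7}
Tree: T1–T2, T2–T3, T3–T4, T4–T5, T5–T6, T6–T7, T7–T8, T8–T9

A tree decomposition must satisfy three properties: every vertex lies in some bag; for every edge, both endpoints lie together in some bag; and for every vertex, the bags containing it form a connected subtree. Here vertex 3 appears in no bag, so the decomposition is invalid.

No — vertex 3 appears in no bag.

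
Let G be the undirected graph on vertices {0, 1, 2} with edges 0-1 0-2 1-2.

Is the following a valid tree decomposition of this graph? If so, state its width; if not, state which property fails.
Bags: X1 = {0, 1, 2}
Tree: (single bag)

Every vertex of G appears in some bag (union = {0, 1, 2}); every edge is covered by a bag; and for each vertex v the set of bags containing v is connected in the bag tree. The decomposition is therefore valid. The largest bag has 3 vertices, so the width is 2.

Yes; width 2.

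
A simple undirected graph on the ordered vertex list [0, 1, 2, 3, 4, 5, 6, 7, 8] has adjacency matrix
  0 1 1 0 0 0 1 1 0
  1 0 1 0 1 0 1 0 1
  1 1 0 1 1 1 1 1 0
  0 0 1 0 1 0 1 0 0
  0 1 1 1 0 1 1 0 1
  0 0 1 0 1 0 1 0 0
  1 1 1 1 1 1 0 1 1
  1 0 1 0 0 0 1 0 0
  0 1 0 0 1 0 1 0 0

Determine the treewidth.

A width-3 tree decomposition is:
Bags: B1 = {1, 2, 4, 6}  B2 = {0, 1, 2, 6}  B3 = {1, 4, 6, 8}  B4 = {2, 3, 4, 6}  B5 = {2, 4, 5, 6}  B6 = {0, 2, 6, 7}
Tree: B1–B2, B1–B3, B1–B4, B1–B5, B2–B6
The largest bag has 4 vertices, giving width 3; this decomposition certifies tw(G) ≤ 3. Conversely, {1, 4, 6, 8} is a clique of size 4, and the vertices of any clique must share a bag in every tree decomposition; so some bag has ≥ 4 vertices and tw(G) ≥ 3. Combining the bounds, tw(G) = 3.

3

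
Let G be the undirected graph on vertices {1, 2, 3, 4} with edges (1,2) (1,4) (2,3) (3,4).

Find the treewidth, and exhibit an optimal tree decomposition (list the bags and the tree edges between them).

Every bag has size at most 3, so the width is 3 − 1 = 2 and tw(G) ≤ 2. For the lower bound, G contains the cycle 3–2–1–4–3, so G is not a forest; only forests have treewidth ≤ 1, hence tw(G) ≥ 2. The upper and lower bounds meet at 2, so that is the treewidth.

Treewidth 2.
Bags: B1 = {1, 2, 3}  B2 = {1, 3, 4}
Tree: B1–B2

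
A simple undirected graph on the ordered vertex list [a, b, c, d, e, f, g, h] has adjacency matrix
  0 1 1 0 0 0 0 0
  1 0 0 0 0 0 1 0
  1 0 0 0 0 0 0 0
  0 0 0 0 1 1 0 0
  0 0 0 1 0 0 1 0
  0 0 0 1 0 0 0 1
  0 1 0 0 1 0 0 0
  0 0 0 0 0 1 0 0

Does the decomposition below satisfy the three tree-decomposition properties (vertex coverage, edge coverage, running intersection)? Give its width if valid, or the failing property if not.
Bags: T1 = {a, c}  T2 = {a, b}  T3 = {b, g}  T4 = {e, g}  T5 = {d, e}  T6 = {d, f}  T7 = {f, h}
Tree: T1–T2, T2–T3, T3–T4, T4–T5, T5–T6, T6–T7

Every vertex of G appears in some bag (union = {a, b, c, d, e, f, g, h}); every edge is covered by a bag; and for each vertex v the set of bags containing v is connected in the bag tree. The decomposition is therefore valid. The largest bag has 2 vertices, so the width is 1.

Yes; width 1.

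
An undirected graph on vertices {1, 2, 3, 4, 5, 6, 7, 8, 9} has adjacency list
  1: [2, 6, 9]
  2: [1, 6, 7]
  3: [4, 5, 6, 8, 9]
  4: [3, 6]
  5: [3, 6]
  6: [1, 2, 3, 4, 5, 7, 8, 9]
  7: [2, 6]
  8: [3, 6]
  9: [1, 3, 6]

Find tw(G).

2

A width-2 tree decomposition is:
Bags: B1 = {1, 6, 9}  B2 = {3, 6, 9}  B3 = {3, 6, 8}  B4 = {3, 4, 6}  B5 = {1, 2, 6}  B6 = {2, 6, 7}  B7 = {3, 5, 6}
Tree: B1–B2, B2–B3, B2–B4, B1–B5, B5–B6, B3–B7
Each bag holds 3 vertices, so the decomposition has width 2, which upper-bounds the treewidth. Conversely, {1, 6, 9} is a clique of size 3, and the vertices of any clique must share a bag in every tree decomposition; so some bag has ≥ 3 vertices and tw(G) ≥ 2. The upper and lower bounds meet at 2, so that is the treewidth.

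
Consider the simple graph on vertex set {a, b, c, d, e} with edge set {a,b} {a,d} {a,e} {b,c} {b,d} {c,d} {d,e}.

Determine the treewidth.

A width-2 tree decomposition is:
Bags: B1 = {a, b, d}  B2 = {b, c, d}  B3 = {a, d, e}
Tree: B1–B2, B1–B3
Every bag has size at most 3, so the width is 3 − 1 = 2 and tw(G) ≤ 2. On the other hand G contains the 3-clique {b, c, d}. A clique must lie in a single bag of any decomposition, so no decomposition can have width below 2. Therefore the treewidth is 2.

2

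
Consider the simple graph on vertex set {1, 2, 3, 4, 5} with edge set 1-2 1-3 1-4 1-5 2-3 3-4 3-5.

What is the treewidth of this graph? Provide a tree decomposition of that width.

The largest bag has 3 vertices, giving width 2; this decomposition certifies tw(G) ≤ 2. For the lower bound, the 3 vertices {1, 2, 3} are pairwise adjacent, and any tree decomposition puts a clique entirely inside one bag — forcing width ≥ 2. Therefore the treewidth is 2.

Treewidth 2.
Bags: B1 = {1, 3, 5}  B2 = {1, 3, 4}  B3 = {1, 2, 3}
Tree: B1–B2, B2–B3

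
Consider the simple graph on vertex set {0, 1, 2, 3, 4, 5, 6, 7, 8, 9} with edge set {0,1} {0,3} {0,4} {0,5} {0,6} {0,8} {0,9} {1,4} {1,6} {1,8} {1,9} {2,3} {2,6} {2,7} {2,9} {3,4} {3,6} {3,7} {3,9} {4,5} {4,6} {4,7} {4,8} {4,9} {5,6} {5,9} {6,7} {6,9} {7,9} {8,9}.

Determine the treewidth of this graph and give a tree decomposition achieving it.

The largest bag has 5 vertices, giving width 4; this decomposition certifies tw(G) ≤ 4. On the other hand G contains the 5-clique {2, 3, 6, 7, 9}. A clique must lie in a single bag of any decomposition, so no decomposition can have width below 4. The upper and lower bounds meet at 4, so that is the treewidth.

Treewidth 4.
One such decomposition:
Bags: B1 = {0, 4, 5, 6, 9}  B2 = {0, 1, 4, 6, 9}  B3 = {0, 3, 4, 6, 9}  B4 = {3, 4, 6, 7, 9}  B5 = {0, 1, 4, 8, 9}  B6 = {2, 3, 6, 7, 9}
Tree: B1–B2, B2–B3, B3–B4, B2–B5, B4–B6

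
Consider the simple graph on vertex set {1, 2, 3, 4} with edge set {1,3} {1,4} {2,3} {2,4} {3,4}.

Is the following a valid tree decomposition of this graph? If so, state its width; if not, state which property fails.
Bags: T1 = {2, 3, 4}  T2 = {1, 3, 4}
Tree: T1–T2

Vertex coverage: the bags together contain {1, 2, 3, 4}, the full vertex set. Edge coverage: each edge of G has both endpoints in at least one bag. Running intersection: for every vertex, the bags containing it form a connected subtree. All three properties hold, so this is a valid tree decomposition of width max|bag| − 1 = 2, and hence tw(G) ≤ 2.

Yes; width 2.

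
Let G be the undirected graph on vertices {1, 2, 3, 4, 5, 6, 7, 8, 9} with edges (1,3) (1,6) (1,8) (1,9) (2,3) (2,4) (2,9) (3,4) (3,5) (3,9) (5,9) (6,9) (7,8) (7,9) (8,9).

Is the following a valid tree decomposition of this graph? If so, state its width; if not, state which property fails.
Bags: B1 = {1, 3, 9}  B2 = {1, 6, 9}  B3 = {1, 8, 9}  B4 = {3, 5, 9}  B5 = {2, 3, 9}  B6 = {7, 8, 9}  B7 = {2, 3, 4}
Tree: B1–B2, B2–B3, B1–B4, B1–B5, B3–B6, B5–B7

Yes; width 2.

Checking the three conditions: (i) the bags cover all of {1, 2, 3, 4, 5, 6, 7, 8, 9}; (ii) for each edge, some bag contains both endpoints; (iii) the bags containing any fixed vertex form a subtree. All hold, so the decomposition is valid with width 3 − 1 = 2.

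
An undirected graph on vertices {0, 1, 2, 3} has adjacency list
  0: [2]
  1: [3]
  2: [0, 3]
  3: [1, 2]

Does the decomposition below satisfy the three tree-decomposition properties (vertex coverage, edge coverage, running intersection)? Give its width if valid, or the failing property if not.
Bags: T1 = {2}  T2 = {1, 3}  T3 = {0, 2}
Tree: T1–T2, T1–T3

A tree decomposition must satisfy three properties: every vertex lies in some bag; for every edge, both endpoints lie together in some bag; and for every vertex, the bags containing it form a connected subtree. Here edge (3,2) lies in no bag, so the decomposition is invalid.

No — edge (3,2) lies in no bag.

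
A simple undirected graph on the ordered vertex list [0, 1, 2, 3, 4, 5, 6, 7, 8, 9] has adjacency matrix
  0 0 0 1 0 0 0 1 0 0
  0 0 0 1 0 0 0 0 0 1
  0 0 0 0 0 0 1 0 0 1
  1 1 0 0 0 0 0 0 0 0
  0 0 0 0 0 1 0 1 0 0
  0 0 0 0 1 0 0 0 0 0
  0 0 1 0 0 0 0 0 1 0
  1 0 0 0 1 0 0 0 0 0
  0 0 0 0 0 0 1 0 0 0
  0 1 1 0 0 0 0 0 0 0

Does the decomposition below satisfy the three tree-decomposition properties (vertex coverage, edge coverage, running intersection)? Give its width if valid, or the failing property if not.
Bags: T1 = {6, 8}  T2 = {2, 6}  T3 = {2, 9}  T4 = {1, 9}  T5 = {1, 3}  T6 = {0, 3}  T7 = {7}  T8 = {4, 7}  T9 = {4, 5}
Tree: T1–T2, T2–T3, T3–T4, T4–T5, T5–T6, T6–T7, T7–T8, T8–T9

No — edge (0,7) lies in no bag.

A tree decomposition must satisfy three properties: every vertex lies in some bag; for every edge, both endpoints lie together in some bag; and for every vertex, the bags containing it form a connected subtree. Here edge (0,7) lies in no bag, so the decomposition is invalid.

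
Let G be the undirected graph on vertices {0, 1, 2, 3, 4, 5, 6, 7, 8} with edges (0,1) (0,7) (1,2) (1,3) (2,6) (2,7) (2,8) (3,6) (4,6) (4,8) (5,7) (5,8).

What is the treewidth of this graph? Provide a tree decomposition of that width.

Every bag has size at most 4, so the width is 4 − 1 = 3 and tw(G) ≤ 3. For the lower bound: the 4 vertex sets {4,5,8}, {7}, {2}, {0,1,3,6} are disjoint, each induces a connected subgraph, and every pair is joined by at least one edge of G. Contracting each set to a single vertex therefore yields K_{4} as a minor, and since treewidth is minor-monotone, tw(G) ≥ tw(K_{4}) = 3. Therefore the treewidth is 3.

Treewidth 3.
One such decomposition:
Bags: B1 = {4, 5, 7, 8}  B2 = {2, 4, 7, 8}  B3 = {2, 4, 6, 7}  B4 = {0, 2, 6, 7}  B5 = {0, 1, 2, 6}  B6 = {0, 1, 3, 6}
Tree: B1–B2, B2–B3, B3–B4, B4–B5, B5–B6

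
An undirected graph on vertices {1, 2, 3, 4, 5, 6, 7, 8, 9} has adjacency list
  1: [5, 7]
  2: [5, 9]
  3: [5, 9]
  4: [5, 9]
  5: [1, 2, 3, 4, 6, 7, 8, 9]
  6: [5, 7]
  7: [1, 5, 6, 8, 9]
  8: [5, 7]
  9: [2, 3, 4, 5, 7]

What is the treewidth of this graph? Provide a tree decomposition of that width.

The largest bag has 3 vertices, giving width 2; this decomposition certifies tw(G) ≤ 2. For the lower bound, the 3 vertices {2, 5, 9} are pairwise adjacent, and any tree decomposition puts a clique entirely inside one bag — forcing width ≥ 2. Therefore the treewidth is 2.

Treewidth 2.
One such decomposition:
Bags: B1 = {3, 5, 9}  B2 = {5, 7, 9}  B3 = {5, 6, 7}  B4 = {1, 5, 7}  B5 = {5, 7, 8}  B6 = {2, 5, 9}  B7 = {4, 5, 9}
Tree: B1–B2, B2–B3, B3–B4, B2–B5, B2–B6, B2–B7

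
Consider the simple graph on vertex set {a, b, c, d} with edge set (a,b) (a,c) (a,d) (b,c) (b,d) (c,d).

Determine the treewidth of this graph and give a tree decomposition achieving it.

With just one bag of size 4, the width is 4 − 1 = 3, so tw(G) ≤ 3. Conversely, {a, b, c, d} is a clique of size 4, and the vertices of any clique must share a bag in every tree decomposition; so some bag has ≥ 4 vertices and tw(G) ≥ 3. The upper and lower bounds meet at 3, so that is the treewidth.

Treewidth 3.
One optimal decomposition is:
Bags: B1 = {a, b, c, d}
Tree: (single bag)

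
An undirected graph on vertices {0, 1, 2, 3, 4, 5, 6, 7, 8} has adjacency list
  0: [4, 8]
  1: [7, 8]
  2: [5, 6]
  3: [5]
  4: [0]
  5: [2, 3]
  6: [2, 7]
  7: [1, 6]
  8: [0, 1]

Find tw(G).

1

A width-1 tree decomposition is:
Bags: B1 = {0, 4}  B2 = {0, 8}  B3 = {1, 8}  B4 = {1, 7}  B5 = {6, 7}  B6 = {2, 6}  B7 = {2, 5}  B8 = {3, 5}
Tree: B1–B2, B2–B3, B3–B4, B4–B5, B5–B6, B6–B7, B7–B8
Every bag has size at most 2, so the width is 2 − 1 = 1 and tw(G) ≤ 1. Since G has at least one edge (e.g. 4–0), it is not an edgeless graph, so tw(G) ≥ 1. Combining the bounds, tw(G) = 1.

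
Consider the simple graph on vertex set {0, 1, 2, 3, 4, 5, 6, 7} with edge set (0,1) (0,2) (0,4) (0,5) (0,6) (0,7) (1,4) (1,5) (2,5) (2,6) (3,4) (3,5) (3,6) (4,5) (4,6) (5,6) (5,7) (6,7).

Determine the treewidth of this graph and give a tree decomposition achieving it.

Treewidth 3.
Bags: B1 = {3, 4, 5, 6}  B2 = {0, 4, 5, 6}  B3 = {0, 5, 6, 7}  B4 = {0, 2, 5, 6}  B5 = {0, 1, 4, 5}
Tree: B1–B2, B2–B3, B3–B4, B2–B5

The largest bag has 4 vertices, giving width 3; this decomposition certifies tw(G) ≤ 3. On the other hand G contains the 4-clique {0, 1, 4, 5}. A clique must lie in a single bag of any decomposition, so no decomposition can have width below 3. Therefore the treewidth is 3.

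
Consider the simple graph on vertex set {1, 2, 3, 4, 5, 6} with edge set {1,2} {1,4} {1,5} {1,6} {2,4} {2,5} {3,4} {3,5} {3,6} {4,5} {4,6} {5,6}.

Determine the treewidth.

3

A width-3 tree decomposition is:
Bags: B1 = {1, 2, 4, 5}  B2 = {1, 4, 5, 6}  B3 = {3, 4, 5, 6}
Tree: B1–B2, B2–B3
Each bag holds 4 vertices, so the decomposition has width 3, which upper-bounds the treewidth. Conversely, {1, 2, 4, 5} is a clique of size 4, and the vertices of any clique must share a bag in every tree decomposition; so some bag has ≥ 4 vertices and tw(G) ≥ 3. Combining the bounds, tw(G) = 3.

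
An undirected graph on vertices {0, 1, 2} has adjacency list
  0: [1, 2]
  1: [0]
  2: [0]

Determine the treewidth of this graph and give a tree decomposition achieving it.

Treewidth 1.
One such decomposition:
Bags: B1 = {0, 1}  B2 = {0, 2}
Tree: B1–B2

Every bag has size at most 2, so the width is 2 − 1 = 1 and tw(G) ≤ 1. Since G has at least one edge (e.g. 0–1), it is not an edgeless graph, so tw(G) ≥ 1. Therefore the treewidth is 1.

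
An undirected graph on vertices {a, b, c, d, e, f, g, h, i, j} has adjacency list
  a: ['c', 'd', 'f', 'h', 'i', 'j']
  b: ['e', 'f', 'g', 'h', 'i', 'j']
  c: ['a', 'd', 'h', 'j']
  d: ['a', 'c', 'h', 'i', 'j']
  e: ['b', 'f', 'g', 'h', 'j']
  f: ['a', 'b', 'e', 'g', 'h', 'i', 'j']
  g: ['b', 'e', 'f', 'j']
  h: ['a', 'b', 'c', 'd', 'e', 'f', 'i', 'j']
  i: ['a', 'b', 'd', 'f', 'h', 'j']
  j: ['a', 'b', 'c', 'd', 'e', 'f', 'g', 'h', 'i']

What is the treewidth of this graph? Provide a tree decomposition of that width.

Each bag holds 5 vertices, so the decomposition has width 4, which upper-bounds the treewidth. Conversely, {b, e, f, g, j} is a clique of size 5, and the vertices of any clique must share a bag in every tree decomposition; so some bag has ≥ 5 vertices and tw(G) ≥ 4. The upper and lower bounds meet at 4, so that is the treewidth.

Treewidth 4.
One optimal decomposition is:
Bags: B1 = {b, e, f, h, j}  B2 = {b, e, f, g, j}  B3 = {b, f, h, i, j}  B4 = {a, f, h, i, j}  B5 = {a, d, h, i, j}  B6 = {a, c, d, h, j}
Tree: B1–B2, B1–B3, B3–B4, B4–B5, B5–B6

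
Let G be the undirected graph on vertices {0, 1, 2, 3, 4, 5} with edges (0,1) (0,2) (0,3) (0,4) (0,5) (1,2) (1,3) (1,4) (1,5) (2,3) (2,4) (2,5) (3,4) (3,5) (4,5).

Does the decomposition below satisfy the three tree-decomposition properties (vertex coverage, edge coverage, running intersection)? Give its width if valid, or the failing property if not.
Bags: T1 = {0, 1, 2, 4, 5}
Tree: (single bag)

No — vertex 3 appears in no bag.

A tree decomposition must satisfy three properties: every vertex lies in some bag; for every edge, both endpoints lie together in some bag; and for every vertex, the bags containing it form a connected subtree. Here vertex 3 appears in no bag, so the decomposition is invalid.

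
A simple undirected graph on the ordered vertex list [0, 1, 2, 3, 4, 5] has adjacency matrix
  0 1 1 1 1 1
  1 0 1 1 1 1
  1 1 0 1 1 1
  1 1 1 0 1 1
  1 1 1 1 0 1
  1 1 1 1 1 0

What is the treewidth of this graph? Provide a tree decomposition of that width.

Treewidth 5.
One optimal decomposition is:
Bags: B1 = {0, 1, 2, 3, 4, 5}
Tree: (single bag)

A single bag containing all 6 vertices is trivially a valid decomposition of width 5. Conversely, {0, 1, 2, 3, 4, 5} is a clique of size 6, and the vertices of any clique must share a bag in every tree decomposition; so some bag has ≥ 6 vertices and tw(G) ≥ 5. Hence tw(G) = 5 exactly.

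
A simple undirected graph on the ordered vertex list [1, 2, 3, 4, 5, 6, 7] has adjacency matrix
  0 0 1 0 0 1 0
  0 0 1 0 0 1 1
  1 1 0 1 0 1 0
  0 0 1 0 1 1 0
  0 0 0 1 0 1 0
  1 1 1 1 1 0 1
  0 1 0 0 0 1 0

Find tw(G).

2

A width-2 tree decomposition is:
Bags: B1 = {2, 3, 6}  B2 = {3, 4, 6}  B3 = {4, 5, 6}  B4 = {2, 6, 7}  B5 = {1, 3, 6}
Tree: B1–B2, B2–B3, B1–B4, B1–B5
The largest bag has 3 vertices, giving width 2; this decomposition certifies tw(G) ≤ 2. Conversely, {1, 3, 6} is a clique of size 3, and the vertices of any clique must share a bag in every tree decomposition; so some bag has ≥ 3 vertices and tw(G) ≥ 2. Therefore the treewidth is 2.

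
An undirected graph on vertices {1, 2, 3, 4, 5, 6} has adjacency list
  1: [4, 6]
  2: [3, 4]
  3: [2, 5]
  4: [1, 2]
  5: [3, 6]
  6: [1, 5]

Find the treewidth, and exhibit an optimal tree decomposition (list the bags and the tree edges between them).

Every bag has size at most 3, so the width is 3 − 1 = 2 and tw(G) ≤ 2. For the lower bound, G contains the cycle 4–2–3–5–6–1–4, so G is not a forest; only forests have treewidth ≤ 1, hence tw(G) ≥ 2. Hence tw(G) = 2 exactly.

Treewidth 2.
One such decomposition:
Bags: B1 = {2, 3, 4}  B2 = {3, 4, 5}  B3 = {4, 5, 6}  B4 = {1, 4, 6}
Tree: B1–B2, B2–B3, B3–B4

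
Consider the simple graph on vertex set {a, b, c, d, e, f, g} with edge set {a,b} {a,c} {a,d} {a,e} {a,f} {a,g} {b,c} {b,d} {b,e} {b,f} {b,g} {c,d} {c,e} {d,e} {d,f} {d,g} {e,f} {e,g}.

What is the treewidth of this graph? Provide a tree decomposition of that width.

Treewidth 4.
Bags: B1 = {a, b, c, d, e}  B2 = {a, b, d, e, f}  B3 = {a, b, d, e, g}
Tree: B1–B2, B2–B3

Every bag has size at most 5, so the width is 5 − 1 = 4 and tw(G) ≤ 4. For the lower bound, the 5 vertices {a, b, d, e, g} are pairwise adjacent, and any tree decomposition puts a clique entirely inside one bag — forcing width ≥ 4. Therefore the treewidth is 4.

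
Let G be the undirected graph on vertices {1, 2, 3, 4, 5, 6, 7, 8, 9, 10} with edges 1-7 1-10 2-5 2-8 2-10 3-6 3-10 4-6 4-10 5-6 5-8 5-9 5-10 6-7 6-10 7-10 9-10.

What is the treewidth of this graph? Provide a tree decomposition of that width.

The largest bag has 3 vertices, giving width 2; this decomposition certifies tw(G) ≤ 2. On the other hand G contains the 3-clique {2, 5, 8}. A clique must lie in a single bag of any decomposition, so no decomposition can have width below 2. Therefore the treewidth is 2.

Treewidth 2.
One such decomposition:
Bags: B1 = {3, 6, 10}  B2 = {5, 6, 10}  B3 = {5, 9, 10}  B4 = {6, 7, 10}  B5 = {2, 5, 10}  B6 = {2, 5, 8}  B7 = {4, 6, 10}  B8 = {1, 7, 10}
Tree: B1–B2, B2–B3, B2–B4, B2–B5, B5–B6, B1–B7, B4–B8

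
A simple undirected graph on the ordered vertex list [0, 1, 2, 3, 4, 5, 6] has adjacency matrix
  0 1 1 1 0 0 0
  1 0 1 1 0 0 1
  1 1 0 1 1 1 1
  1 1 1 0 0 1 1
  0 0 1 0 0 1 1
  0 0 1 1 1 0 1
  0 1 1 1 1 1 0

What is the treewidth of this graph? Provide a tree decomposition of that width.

Treewidth 3.
One such decomposition:
Bags: B1 = {0, 1, 2, 3}  B2 = {1, 2, 3, 6}  B3 = {2, 3, 5, 6}  B4 = {2, 4, 5, 6}
Tree: B1–B2, B2–B3, B3–B4

Each bag holds 4 vertices, so the decomposition has width 3, which upper-bounds the treewidth. For the lower bound, the 4 vertices {0, 1, 2, 3} are pairwise adjacent, and any tree decomposition puts a clique entirely inside one bag — forcing width ≥ 3. Combining the bounds, tw(G) = 3.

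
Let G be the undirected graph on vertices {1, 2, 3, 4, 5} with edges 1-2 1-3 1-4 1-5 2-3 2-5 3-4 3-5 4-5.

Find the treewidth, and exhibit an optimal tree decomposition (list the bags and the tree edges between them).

Treewidth 3.
One such decomposition:
Bags: B1 = {1, 2, 3, 5}  B2 = {1, 3, 4, 5}
Tree: B1–B2

Every bag has size at most 4, so the width is 4 − 1 = 3 and tw(G) ≤ 3. Conversely, {1, 2, 3, 5} is a clique of size 4, and the vertices of any clique must share a bag in every tree decomposition; so some bag has ≥ 4 vertices and tw(G) ≥ 3. Combining the bounds, tw(G) = 3.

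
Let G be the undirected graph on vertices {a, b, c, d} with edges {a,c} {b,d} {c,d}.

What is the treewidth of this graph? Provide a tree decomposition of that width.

Treewidth 1.
One such decomposition:
Bags: B1 = {b, d}  B2 = {c, d}  B3 = {a, c}
Tree: B1–B2, B2–B3

Every bag has size at most 2, so the width is 2 − 1 = 1 and tw(G) ≤ 1. Since G has at least one edge (e.g. b–d), it is not an edgeless graph, so tw(G) ≥ 1. The upper and lower bounds meet at 1, so that is the treewidth.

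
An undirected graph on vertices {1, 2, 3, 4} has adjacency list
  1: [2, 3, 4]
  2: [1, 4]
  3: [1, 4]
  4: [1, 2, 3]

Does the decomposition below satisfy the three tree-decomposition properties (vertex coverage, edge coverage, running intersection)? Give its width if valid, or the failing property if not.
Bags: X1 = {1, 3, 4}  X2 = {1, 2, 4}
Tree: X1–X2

Yes; width 2.

Checking the three conditions: (i) the bags cover all of {1, 2, 3, 4}; (ii) for each edge, some bag contains both endpoints; (iii) the bags containing any fixed vertex form a subtree. All hold, so the decomposition is valid with width 3 − 1 = 2.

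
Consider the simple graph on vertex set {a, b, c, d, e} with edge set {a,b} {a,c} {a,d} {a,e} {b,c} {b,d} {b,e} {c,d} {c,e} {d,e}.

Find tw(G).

4

A width-4 tree decomposition is:
Bags: B1 = {a, b, c, d, e}
Tree: (single bag)
A single bag containing all 5 vertices is trivially a valid decomposition of width 4. Conversely, {a, b, c, d, e} is a clique of size 5, and the vertices of any clique must share a bag in every tree decomposition; so some bag has ≥ 5 vertices and tw(G) ≥ 4. Therefore the treewidth is 4.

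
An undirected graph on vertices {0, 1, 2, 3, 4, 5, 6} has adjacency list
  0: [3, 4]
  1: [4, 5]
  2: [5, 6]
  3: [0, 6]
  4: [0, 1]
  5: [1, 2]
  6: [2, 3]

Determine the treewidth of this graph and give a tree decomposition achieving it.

Each bag holds 3 vertices, so the decomposition has width 2, which upper-bounds the treewidth. For the lower bound, G contains the cycle 1–4–0–3–6–2–5–1, so G is not a forest; only forests have treewidth ≤ 1, hence tw(G) ≥ 2. Therefore the treewidth is 2.

Treewidth 2.
One optimal decomposition is:
Bags: B1 = {0, 1, 4}  B2 = {0, 1, 3}  B3 = {1, 3, 6}  B4 = {1, 2, 6}  B5 = {1, 2, 5}
Tree: B1–B2, B2–B3, B3–B4, B4–B5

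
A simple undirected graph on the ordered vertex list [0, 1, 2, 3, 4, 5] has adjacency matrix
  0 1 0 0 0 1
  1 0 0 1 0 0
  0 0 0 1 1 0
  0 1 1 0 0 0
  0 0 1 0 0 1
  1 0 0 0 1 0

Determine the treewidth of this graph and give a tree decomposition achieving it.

Treewidth 2.
One such decomposition:
Bags: B1 = {2, 3, 4}  B2 = {1, 3, 4}  B3 = {0, 1, 4}  B4 = {0, 4, 5}
Tree: B1–B2, B2–B3, B3–B4

The largest bag has 3 vertices, giving width 2; this decomposition certifies tw(G) ≤ 2. Since 4–2–3–1–0–5–4 is a cycle in G, G is not acyclic. Forests are exactly the graphs of treewidth ≤ 1, so tw(G) ≥ 2. Therefore the treewidth is 2.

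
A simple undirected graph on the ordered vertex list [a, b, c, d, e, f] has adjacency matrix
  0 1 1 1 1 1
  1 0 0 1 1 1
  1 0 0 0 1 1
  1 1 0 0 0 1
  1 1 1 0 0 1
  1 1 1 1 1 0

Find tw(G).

3

A width-3 tree decomposition is:
Bags: B1 = {a, b, e, f}  B2 = {a, c, e, f}  B3 = {a, b, d, f}
Tree: B1–B2, B1–B3
Each bag holds 4 vertices, so the decomposition has width 3, which upper-bounds the treewidth. Conversely, {a, b, d, f} is a clique of size 4, and the vertices of any clique must share a bag in every tree decomposition; so some bag has ≥ 4 vertices and tw(G) ≥ 3. Combining the bounds, tw(G) = 3.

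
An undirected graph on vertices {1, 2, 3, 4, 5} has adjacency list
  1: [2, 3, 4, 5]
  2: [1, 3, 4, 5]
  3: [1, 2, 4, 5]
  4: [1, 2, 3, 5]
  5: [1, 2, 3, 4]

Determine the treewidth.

4

A width-4 tree decomposition is:
Bags: B1 = {1, 2, 3, 4, 5}
Tree: (single bag)
A single bag containing all 5 vertices is trivially a valid decomposition of width 4. On the other hand G contains the 5-clique {1, 2, 3, 4, 5}. A clique must lie in a single bag of any decomposition, so no decomposition can have width below 4. Hence tw(G) = 4 exactly.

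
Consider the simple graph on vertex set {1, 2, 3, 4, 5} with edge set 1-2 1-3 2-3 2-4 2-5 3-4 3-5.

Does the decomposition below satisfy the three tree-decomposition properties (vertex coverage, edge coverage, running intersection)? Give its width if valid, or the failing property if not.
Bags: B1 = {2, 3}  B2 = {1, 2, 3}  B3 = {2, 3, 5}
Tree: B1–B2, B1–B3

No — vertex 4 appears in no bag.

A tree decomposition must satisfy three properties: every vertex lies in some bag; for every edge, both endpoints lie together in some bag; and for every vertex, the bags containing it form a connected subtree. Here vertex 4 appears in no bag, so the decomposition is invalid.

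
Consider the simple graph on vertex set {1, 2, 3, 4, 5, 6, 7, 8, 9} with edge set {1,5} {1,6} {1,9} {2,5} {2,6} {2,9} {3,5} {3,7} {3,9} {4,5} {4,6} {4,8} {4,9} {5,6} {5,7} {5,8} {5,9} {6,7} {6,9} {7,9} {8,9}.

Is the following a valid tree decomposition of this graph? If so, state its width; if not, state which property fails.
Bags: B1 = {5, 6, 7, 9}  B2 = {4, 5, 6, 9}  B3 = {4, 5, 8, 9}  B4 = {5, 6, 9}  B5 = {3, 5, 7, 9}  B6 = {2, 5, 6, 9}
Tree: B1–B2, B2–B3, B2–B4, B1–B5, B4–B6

A tree decomposition must satisfy three properties: every vertex lies in some bag; for every edge, both endpoints lie together in some bag; and for every vertex, the bags containing it form a connected subtree. Here vertex 1 appears in no bag, so the decomposition is invalid.

No — vertex 1 appears in no bag.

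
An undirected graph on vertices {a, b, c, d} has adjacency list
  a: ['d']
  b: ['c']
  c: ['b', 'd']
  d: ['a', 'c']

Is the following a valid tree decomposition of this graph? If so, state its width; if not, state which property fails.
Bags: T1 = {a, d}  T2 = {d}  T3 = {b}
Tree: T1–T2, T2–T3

A tree decomposition must satisfy three properties: every vertex lies in some bag; for every edge, both endpoints lie together in some bag; and for every vertex, the bags containing it form a connected subtree. Here vertex c appears in no bag, so the decomposition is invalid.

No — vertex c appears in no bag.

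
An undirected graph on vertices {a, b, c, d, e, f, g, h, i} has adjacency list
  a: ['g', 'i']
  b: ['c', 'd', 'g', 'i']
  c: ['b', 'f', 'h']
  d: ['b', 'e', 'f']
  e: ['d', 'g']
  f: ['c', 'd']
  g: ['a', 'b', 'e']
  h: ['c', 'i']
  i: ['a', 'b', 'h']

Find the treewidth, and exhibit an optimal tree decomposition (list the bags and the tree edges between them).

Treewidth 3.
Bags: B1 = {d, e, f, g}  B2 = {b, d, f, g}  B3 = {b, c, f, g}  B4 = {a, b, c, g}  B5 = {a, b, c, i}  B6 = {a, c, h, i}
Tree: B1–B2, B2–B3, B3–B4, B4–B5, B5–B6

Every bag has size at most 4, so the width is 4 − 1 = 3 and tw(G) ≤ 3. For the lower bound: the 4 vertex sets {d,e,f}, {g}, {b}, {a,c,h,i} are disjoint, each induces a connected subgraph, and every pair is joined by at least one edge of G. Contracting each set to a single vertex therefore yields K_{4} as a minor, and since treewidth is minor-monotone, tw(G) ≥ tw(K_{4}) = 3. Hence tw(G) = 3 exactly.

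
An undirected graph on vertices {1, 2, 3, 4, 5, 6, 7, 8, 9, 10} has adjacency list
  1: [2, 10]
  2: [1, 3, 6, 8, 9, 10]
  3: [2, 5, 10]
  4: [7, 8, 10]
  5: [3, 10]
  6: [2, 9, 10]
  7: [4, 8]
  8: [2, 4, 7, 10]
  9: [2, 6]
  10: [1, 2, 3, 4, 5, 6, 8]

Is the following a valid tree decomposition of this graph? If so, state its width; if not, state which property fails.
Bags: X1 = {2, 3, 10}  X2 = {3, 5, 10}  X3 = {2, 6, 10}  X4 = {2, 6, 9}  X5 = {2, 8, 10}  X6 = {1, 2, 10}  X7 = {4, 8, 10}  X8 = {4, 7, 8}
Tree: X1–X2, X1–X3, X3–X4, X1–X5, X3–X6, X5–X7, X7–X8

Checking the three conditions: (i) the bags cover all of {1, 2, 3, 4, 5, 6, 7, 8, 9, 10}; (ii) for each edge, some bag contains both endpoints; (iii) the bags containing any fixed vertex form a subtree. All hold, so the decomposition is valid with width 3 − 1 = 2.

Yes; width 2.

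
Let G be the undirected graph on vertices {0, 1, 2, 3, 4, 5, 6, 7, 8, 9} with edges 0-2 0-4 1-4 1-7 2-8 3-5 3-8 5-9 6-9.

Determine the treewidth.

A width-1 tree decomposition is:
Bags: B1 = {6, 9}  B2 = {5, 9}  B3 = {3, 5}  B4 = {3, 8}  B5 = {2, 8}  B6 = {0, 2}  B7 = {0, 4}  B8 = {1, 4}  B9 = {1, 7}
Tree: B1–B2, B2–B3, B3–B4, B4–B5, B5–B6, B6–B7, B7–B8, B8–B9
Every bag has size at most 2, so the width is 2 − 1 = 1 and tw(G) ≤ 1. G has an edge, so its treewidth is at least 1. The upper and lower bounds meet at 1, so that is the treewidth.

1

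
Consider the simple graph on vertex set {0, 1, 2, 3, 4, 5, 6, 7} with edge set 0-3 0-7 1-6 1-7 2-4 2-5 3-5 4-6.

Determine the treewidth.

A width-2 tree decomposition is:
Bags: B1 = {0, 3, 5}  B2 = {0, 2, 5}  B3 = {0, 2, 4}  B4 = {0, 4, 6}  B5 = {0, 1, 6}  B6 = {0, 1, 7}
Tree: B1–B2, B2–B3, B3–B4, B4–B5, B5–B6
Each bag holds 3 vertices, so the decomposition has width 2, which upper-bounds the treewidth. For the lower bound, G contains the cycle 0–3–5–2–4–6–1–7–0, so G is not a forest; only forests have treewidth ≤ 1, hence tw(G) ≥ 2. Combining the bounds, tw(G) = 2.

2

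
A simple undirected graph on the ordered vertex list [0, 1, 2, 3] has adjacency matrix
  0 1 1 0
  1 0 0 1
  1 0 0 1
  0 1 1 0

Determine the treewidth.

A width-2 tree decomposition is:
Bags: B1 = {0, 2, 3}  B2 = {0, 1, 3}
Tree: B1–B2
The largest bag has 3 vertices, giving width 2; this decomposition certifies tw(G) ≤ 2. The edges 0–2–3–1–0 form a cycle, so G is not a tree and its treewidth is at least 2. Therefore the treewidth is 2.

2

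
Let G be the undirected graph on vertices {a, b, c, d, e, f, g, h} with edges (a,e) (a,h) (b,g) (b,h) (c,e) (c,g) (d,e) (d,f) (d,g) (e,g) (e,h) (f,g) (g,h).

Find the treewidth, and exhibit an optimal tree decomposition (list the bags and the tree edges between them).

Treewidth 2.
Bags: B1 = {d, e, g}  B2 = {c, e, g}  B3 = {e, g, h}  B4 = {a, e, h}  B5 = {d, f, g}  B6 = {b, g, h}
Tree: B1–B2, B1–B3, B3–B4, B1–B5, B3–B6

Each bag holds 3 vertices, so the decomposition has width 2, which upper-bounds the treewidth. Conversely, {d, e, g} is a clique of size 3, and the vertices of any clique must share a bag in every tree decomposition; so some bag has ≥ 3 vertices and tw(G) ≥ 2. Therefore the treewidth is 2.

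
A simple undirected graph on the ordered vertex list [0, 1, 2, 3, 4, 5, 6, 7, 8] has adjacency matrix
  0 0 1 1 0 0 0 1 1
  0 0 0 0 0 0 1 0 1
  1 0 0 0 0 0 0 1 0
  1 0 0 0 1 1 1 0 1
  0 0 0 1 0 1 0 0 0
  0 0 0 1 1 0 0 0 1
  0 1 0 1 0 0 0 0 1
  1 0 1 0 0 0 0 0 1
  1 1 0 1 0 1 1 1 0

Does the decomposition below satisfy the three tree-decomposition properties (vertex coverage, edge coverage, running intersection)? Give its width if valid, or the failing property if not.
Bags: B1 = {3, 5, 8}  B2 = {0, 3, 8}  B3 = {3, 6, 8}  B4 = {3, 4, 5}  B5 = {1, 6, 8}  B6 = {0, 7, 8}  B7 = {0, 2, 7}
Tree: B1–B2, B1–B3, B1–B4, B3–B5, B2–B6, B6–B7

Yes; width 2.

Checking the three conditions: (i) the bags cover all of {0, 1, 2, 3, 4, 5, 6, 7, 8}; (ii) for each edge, some bag contains both endpoints; (iii) the bags containing any fixed vertex form a subtree. All hold, so the decomposition is valid with width 3 − 1 = 2.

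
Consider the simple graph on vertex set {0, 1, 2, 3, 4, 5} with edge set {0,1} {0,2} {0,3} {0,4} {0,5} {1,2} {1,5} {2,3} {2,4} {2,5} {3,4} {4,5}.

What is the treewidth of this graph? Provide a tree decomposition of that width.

The largest bag has 4 vertices, giving width 3; this decomposition certifies tw(G) ≤ 3. Conversely, {0, 1, 2, 5} is a clique of size 4, and the vertices of any clique must share a bag in every tree decomposition; so some bag has ≥ 4 vertices and tw(G) ≥ 3. Hence tw(G) = 3 exactly.

Treewidth 3.
Bags: B1 = {0, 2, 4, 5}  B2 = {0, 1, 2, 5}  B3 = {0, 2, 3, 4}
Tree: B1–B2, B1–B3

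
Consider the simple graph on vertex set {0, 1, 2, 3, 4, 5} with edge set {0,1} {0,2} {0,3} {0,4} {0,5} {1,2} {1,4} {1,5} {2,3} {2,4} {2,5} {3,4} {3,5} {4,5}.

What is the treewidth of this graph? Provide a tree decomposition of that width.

The largest bag has 5 vertices, giving width 4; this decomposition certifies tw(G) ≤ 4. Conversely, {0, 1, 2, 4, 5} is a clique of size 5, and the vertices of any clique must share a bag in every tree decomposition; so some bag has ≥ 5 vertices and tw(G) ≥ 4. The upper and lower bounds meet at 4, so that is the treewidth.

Treewidth 4.
One such decomposition:
Bags: B1 = {0, 1, 2, 4, 5}  B2 = {0, 2, 3, 4, 5}
Tree: B1–B2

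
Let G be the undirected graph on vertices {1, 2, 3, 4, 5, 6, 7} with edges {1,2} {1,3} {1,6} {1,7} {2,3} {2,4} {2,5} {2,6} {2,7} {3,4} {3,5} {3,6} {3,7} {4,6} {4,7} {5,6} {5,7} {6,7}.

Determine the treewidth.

4

A width-4 tree decomposition is:
Bags: B1 = {2, 3, 4, 6, 7}  B2 = {2, 3, 5, 6, 7}  B3 = {1, 2, 3, 6, 7}
Tree: B1–B2, B1–B3
Every bag has size at most 5, so the width is 5 − 1 = 4 and tw(G) ≤ 4. On the other hand G contains the 5-clique {1, 2, 3, 6, 7}. A clique must lie in a single bag of any decomposition, so no decomposition can have width below 4. Therefore the treewidth is 4.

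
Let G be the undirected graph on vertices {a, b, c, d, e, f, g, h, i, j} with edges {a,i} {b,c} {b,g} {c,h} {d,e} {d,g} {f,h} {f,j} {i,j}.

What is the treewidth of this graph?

A width-1 tree decomposition is:
Bags: B1 = {d, e}  B2 = {d, g}  B3 = {b, g}  B4 = {b, c}  B5 = {c, h}  B6 = {f, h}  B7 = {f, j}  B8 = {i, j}  B9 = {a, i}
Tree: B1–B2, B2–B3, B3–B4, B4–B5, B5–B6, B6–B7, B7–B8, B8–B9
Every bag has size at most 2, so the width is 2 − 1 = 1 and tw(G) ≤ 1. Since G has at least one edge (e.g. e–d), it is not an edgeless graph, so tw(G) ≥ 1. Therefore the treewidth is 1.

1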